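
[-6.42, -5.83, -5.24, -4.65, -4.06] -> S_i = -6.42 + 0.59*i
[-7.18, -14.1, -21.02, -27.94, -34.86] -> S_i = -7.18 + -6.92*i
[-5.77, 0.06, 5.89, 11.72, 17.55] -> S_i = -5.77 + 5.83*i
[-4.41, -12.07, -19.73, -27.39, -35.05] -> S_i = -4.41 + -7.66*i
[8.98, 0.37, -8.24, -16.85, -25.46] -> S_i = 8.98 + -8.61*i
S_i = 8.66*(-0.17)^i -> [8.66, -1.47, 0.25, -0.04, 0.01]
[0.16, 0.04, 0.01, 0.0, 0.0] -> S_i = 0.16*0.27^i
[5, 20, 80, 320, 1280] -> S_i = 5*4^i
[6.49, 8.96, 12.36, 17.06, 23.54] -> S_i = 6.49*1.38^i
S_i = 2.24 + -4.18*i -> [2.24, -1.94, -6.12, -10.3, -14.48]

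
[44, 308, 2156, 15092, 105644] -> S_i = 44*7^i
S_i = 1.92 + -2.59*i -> [1.92, -0.67, -3.26, -5.85, -8.44]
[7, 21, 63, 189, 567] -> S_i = 7*3^i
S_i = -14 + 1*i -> [-14, -13, -12, -11, -10]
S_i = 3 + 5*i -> [3, 8, 13, 18, 23]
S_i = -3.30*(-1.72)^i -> [-3.3, 5.68, -9.76, 16.79, -28.88]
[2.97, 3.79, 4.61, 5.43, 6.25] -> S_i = 2.97 + 0.82*i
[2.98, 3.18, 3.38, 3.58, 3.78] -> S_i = 2.98 + 0.20*i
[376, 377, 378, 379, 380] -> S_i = 376 + 1*i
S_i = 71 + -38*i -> [71, 33, -5, -43, -81]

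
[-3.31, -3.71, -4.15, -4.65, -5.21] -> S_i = -3.31*1.12^i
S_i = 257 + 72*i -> [257, 329, 401, 473, 545]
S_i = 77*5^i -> [77, 385, 1925, 9625, 48125]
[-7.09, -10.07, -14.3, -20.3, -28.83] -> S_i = -7.09*1.42^i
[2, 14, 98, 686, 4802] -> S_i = 2*7^i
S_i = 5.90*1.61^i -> [5.9, 9.5, 15.29, 24.62, 39.64]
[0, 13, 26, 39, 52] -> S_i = 0 + 13*i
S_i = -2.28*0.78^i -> [-2.28, -1.78, -1.39, -1.08, -0.84]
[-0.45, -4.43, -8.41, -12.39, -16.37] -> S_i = -0.45 + -3.98*i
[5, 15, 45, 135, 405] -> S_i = 5*3^i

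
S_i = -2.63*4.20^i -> [-2.63, -11.05, -46.39, -194.85, -818.38]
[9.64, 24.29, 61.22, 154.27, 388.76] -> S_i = 9.64*2.52^i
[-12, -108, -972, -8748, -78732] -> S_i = -12*9^i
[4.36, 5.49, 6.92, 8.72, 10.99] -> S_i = 4.36*1.26^i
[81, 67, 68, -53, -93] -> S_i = Random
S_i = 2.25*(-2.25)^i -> [2.25, -5.06, 11.39, -25.63, 57.67]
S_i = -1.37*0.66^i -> [-1.37, -0.9, -0.6, -0.39, -0.26]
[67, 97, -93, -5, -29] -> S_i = Random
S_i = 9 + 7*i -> [9, 16, 23, 30, 37]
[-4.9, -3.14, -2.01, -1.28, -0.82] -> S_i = -4.90*0.64^i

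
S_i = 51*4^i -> [51, 204, 816, 3264, 13056]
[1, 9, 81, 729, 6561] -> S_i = 1*9^i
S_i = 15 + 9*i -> [15, 24, 33, 42, 51]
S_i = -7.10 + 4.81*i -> [-7.1, -2.29, 2.52, 7.33, 12.14]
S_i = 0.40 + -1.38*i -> [0.4, -0.98, -2.36, -3.74, -5.12]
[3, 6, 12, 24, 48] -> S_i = 3*2^i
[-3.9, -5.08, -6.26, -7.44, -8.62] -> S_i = -3.90 + -1.18*i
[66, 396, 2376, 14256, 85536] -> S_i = 66*6^i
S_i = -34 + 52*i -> [-34, 18, 70, 122, 174]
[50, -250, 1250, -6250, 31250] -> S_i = 50*-5^i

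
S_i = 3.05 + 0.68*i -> [3.05, 3.73, 4.41, 5.09, 5.77]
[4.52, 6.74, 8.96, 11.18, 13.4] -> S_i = 4.52 + 2.22*i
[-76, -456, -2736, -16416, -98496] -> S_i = -76*6^i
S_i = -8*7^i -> [-8, -56, -392, -2744, -19208]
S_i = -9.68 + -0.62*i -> [-9.68, -10.3, -10.92, -11.54, -12.16]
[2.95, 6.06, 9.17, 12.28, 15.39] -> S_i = 2.95 + 3.11*i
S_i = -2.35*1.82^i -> [-2.35, -4.28, -7.78, -14.17, -25.78]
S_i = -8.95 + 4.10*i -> [-8.95, -4.85, -0.75, 3.35, 7.45]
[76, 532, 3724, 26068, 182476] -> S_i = 76*7^i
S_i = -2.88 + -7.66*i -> [-2.88, -10.54, -18.2, -25.86, -33.52]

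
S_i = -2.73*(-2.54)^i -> [-2.73, 6.93, -17.61, 44.74, -113.63]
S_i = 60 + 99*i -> [60, 159, 258, 357, 456]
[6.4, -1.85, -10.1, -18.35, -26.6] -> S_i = 6.40 + -8.25*i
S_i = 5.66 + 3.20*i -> [5.66, 8.86, 12.06, 15.26, 18.46]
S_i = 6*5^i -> [6, 30, 150, 750, 3750]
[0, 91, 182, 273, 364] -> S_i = 0 + 91*i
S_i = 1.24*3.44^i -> [1.24, 4.27, 14.67, 50.48, 173.64]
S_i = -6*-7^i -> [-6, 42, -294, 2058, -14406]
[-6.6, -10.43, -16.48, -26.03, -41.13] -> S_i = -6.60*1.58^i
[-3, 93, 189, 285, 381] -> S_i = -3 + 96*i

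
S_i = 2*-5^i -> [2, -10, 50, -250, 1250]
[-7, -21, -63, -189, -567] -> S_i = -7*3^i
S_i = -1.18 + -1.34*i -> [-1.18, -2.52, -3.86, -5.2, -6.54]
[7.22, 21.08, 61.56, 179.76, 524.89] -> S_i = 7.22*2.92^i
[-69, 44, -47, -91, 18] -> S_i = Random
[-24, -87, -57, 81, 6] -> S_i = Random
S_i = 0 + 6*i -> [0, 6, 12, 18, 24]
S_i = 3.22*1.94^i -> [3.22, 6.25, 12.12, 23.51, 45.61]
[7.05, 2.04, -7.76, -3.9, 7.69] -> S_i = Random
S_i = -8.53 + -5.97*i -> [-8.53, -14.5, -20.47, -26.44, -32.41]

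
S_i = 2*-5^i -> [2, -10, 50, -250, 1250]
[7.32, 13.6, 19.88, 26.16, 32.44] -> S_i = 7.32 + 6.28*i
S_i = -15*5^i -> [-15, -75, -375, -1875, -9375]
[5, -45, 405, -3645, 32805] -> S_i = 5*-9^i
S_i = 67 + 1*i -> [67, 68, 69, 70, 71]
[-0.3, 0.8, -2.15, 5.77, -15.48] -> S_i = -0.30*(-2.68)^i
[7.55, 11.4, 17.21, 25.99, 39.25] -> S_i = 7.55*1.51^i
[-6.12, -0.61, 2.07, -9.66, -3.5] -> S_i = Random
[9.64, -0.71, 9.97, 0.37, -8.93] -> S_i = Random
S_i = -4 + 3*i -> [-4, -1, 2, 5, 8]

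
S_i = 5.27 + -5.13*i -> [5.27, 0.14, -4.99, -10.12, -15.25]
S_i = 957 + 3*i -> [957, 960, 963, 966, 969]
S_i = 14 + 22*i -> [14, 36, 58, 80, 102]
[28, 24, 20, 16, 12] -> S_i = 28 + -4*i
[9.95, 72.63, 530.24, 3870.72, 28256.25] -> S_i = 9.95*7.30^i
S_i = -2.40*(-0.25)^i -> [-2.4, 0.6, -0.15, 0.04, -0.01]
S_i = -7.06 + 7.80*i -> [-7.06, 0.74, 8.54, 16.34, 24.14]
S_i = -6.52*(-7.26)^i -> [-6.52, 47.34, -343.65, 2494.92, -18113.15]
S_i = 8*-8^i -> [8, -64, 512, -4096, 32768]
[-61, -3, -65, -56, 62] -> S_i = Random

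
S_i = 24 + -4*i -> [24, 20, 16, 12, 8]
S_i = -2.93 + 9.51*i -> [-2.93, 6.58, 16.09, 25.6, 35.11]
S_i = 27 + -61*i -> [27, -34, -95, -156, -217]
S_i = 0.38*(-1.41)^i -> [0.38, -0.54, 0.76, -1.07, 1.5]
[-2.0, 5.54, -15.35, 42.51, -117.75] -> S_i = -2.00*(-2.77)^i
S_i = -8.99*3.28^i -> [-8.99, -29.49, -96.72, -317.24, -1040.53]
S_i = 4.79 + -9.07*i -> [4.79, -4.28, -13.35, -22.42, -31.49]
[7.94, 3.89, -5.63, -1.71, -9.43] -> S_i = Random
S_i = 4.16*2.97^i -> [4.16, 12.36, 36.69, 108.98, 323.68]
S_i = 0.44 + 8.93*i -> [0.44, 9.37, 18.3, 27.23, 36.16]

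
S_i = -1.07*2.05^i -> [-1.07, -2.19, -4.5, -9.22, -18.9]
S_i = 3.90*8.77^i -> [3.9, 34.2, 299.96, 2630.65, 23070.82]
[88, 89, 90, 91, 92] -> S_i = 88 + 1*i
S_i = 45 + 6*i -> [45, 51, 57, 63, 69]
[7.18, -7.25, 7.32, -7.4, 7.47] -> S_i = 7.18*(-1.01)^i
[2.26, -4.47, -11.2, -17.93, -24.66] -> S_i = 2.26 + -6.73*i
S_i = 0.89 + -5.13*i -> [0.89, -4.24, -9.37, -14.5, -19.63]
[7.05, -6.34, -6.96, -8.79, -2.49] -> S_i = Random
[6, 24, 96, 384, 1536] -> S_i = 6*4^i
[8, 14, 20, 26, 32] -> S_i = 8 + 6*i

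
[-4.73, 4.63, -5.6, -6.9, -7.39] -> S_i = Random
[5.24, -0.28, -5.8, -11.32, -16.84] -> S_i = 5.24 + -5.52*i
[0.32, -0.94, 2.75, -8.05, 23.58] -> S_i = 0.32*(-2.93)^i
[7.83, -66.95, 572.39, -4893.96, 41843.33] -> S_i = 7.83*(-8.55)^i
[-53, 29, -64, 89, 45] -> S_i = Random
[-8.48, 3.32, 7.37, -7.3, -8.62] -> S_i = Random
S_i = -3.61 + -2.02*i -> [-3.61, -5.63, -7.65, -9.67, -11.69]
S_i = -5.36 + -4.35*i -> [-5.36, -9.71, -14.06, -18.41, -22.76]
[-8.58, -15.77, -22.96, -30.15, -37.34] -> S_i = -8.58 + -7.19*i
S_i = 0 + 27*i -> [0, 27, 54, 81, 108]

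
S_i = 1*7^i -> [1, 7, 49, 343, 2401]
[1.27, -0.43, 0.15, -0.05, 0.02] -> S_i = 1.27*(-0.34)^i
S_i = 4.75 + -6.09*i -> [4.75, -1.34, -7.43, -13.52, -19.61]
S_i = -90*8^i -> [-90, -720, -5760, -46080, -368640]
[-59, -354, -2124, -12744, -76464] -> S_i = -59*6^i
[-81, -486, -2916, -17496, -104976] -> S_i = -81*6^i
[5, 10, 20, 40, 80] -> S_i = 5*2^i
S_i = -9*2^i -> [-9, -18, -36, -72, -144]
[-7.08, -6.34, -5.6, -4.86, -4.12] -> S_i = -7.08 + 0.74*i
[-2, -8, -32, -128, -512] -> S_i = -2*4^i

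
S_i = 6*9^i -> [6, 54, 486, 4374, 39366]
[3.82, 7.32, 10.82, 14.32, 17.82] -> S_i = 3.82 + 3.50*i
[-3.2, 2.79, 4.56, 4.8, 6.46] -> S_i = Random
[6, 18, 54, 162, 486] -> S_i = 6*3^i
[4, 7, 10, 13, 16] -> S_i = 4 + 3*i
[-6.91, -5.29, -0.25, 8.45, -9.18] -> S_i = Random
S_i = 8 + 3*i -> [8, 11, 14, 17, 20]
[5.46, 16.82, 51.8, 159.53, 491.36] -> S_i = 5.46*3.08^i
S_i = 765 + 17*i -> [765, 782, 799, 816, 833]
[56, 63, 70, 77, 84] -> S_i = 56 + 7*i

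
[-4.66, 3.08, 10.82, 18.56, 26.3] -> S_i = -4.66 + 7.74*i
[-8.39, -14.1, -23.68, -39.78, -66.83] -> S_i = -8.39*1.68^i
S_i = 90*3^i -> [90, 270, 810, 2430, 7290]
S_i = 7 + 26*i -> [7, 33, 59, 85, 111]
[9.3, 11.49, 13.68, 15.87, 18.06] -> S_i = 9.30 + 2.19*i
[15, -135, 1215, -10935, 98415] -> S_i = 15*-9^i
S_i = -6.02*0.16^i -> [-6.02, -0.96, -0.15, -0.02, -0.0]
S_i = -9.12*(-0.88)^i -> [-9.12, 8.03, -7.06, 6.22, -5.47]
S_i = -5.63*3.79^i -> [-5.63, -21.34, -80.87, -306.5, -1161.62]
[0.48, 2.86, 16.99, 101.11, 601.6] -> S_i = 0.48*5.95^i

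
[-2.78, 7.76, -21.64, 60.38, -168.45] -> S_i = -2.78*(-2.79)^i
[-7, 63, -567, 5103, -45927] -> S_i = -7*-9^i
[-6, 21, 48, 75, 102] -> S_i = -6 + 27*i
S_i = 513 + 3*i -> [513, 516, 519, 522, 525]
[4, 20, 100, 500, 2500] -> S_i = 4*5^i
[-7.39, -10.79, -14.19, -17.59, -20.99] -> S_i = -7.39 + -3.40*i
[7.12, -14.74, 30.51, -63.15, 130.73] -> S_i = 7.12*(-2.07)^i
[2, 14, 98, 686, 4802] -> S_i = 2*7^i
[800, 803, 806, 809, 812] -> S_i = 800 + 3*i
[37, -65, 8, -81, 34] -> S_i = Random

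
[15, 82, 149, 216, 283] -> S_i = 15 + 67*i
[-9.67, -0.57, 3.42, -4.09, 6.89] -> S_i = Random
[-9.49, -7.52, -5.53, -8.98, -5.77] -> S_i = Random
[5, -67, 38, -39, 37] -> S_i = Random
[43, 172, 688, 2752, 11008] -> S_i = 43*4^i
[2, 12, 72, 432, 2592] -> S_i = 2*6^i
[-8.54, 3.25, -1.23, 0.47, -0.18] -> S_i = -8.54*(-0.38)^i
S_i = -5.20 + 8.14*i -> [-5.2, 2.94, 11.08, 19.22, 27.36]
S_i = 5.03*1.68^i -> [5.03, 8.45, 14.2, 23.85, 40.07]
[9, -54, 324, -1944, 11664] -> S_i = 9*-6^i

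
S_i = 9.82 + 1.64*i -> [9.82, 11.46, 13.1, 14.74, 16.38]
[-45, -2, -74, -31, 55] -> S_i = Random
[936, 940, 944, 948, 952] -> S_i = 936 + 4*i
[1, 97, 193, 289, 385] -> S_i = 1 + 96*i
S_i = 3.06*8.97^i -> [3.06, 27.45, 246.21, 2208.51, 19810.31]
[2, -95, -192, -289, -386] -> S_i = 2 + -97*i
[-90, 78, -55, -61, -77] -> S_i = Random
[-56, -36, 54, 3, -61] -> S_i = Random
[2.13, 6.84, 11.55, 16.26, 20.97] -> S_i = 2.13 + 4.71*i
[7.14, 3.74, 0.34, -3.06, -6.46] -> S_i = 7.14 + -3.40*i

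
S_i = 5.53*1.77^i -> [5.53, 9.79, 17.32, 30.67, 54.28]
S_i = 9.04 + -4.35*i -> [9.04, 4.69, 0.34, -4.01, -8.36]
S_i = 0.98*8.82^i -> [0.98, 8.64, 76.24, 672.41, 5930.62]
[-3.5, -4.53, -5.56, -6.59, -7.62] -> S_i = -3.50 + -1.03*i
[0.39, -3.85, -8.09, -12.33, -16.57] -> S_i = 0.39 + -4.24*i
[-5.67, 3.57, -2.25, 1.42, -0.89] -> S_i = -5.67*(-0.63)^i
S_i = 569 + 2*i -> [569, 571, 573, 575, 577]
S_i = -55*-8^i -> [-55, 440, -3520, 28160, -225280]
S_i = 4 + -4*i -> [4, 0, -4, -8, -12]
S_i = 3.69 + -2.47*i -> [3.69, 1.22, -1.25, -3.72, -6.19]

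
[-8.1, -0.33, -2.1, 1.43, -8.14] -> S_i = Random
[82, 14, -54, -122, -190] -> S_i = 82 + -68*i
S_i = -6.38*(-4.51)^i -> [-6.38, 28.77, -129.77, 585.26, -2639.53]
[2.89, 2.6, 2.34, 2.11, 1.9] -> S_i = 2.89*0.90^i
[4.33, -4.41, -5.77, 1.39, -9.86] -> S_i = Random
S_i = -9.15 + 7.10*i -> [-9.15, -2.05, 5.05, 12.15, 19.25]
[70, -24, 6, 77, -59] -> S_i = Random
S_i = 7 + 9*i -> [7, 16, 25, 34, 43]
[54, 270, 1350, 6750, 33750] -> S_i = 54*5^i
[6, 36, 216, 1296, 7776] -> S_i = 6*6^i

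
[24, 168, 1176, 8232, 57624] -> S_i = 24*7^i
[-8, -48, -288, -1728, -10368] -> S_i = -8*6^i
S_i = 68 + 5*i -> [68, 73, 78, 83, 88]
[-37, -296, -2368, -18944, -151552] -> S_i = -37*8^i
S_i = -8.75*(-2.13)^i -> [-8.75, 18.64, -39.7, 84.56, -180.11]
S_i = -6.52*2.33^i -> [-6.52, -15.19, -35.4, -82.47, -192.16]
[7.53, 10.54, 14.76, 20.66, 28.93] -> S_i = 7.53*1.40^i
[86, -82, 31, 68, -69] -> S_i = Random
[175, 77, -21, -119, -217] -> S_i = 175 + -98*i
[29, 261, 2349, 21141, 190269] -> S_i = 29*9^i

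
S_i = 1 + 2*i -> [1, 3, 5, 7, 9]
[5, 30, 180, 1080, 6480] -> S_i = 5*6^i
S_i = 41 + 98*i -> [41, 139, 237, 335, 433]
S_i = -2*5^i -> [-2, -10, -50, -250, -1250]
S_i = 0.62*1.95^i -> [0.62, 1.21, 2.36, 4.6, 8.96]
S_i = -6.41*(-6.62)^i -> [-6.41, 42.43, -280.91, 1859.65, -12310.91]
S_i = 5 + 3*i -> [5, 8, 11, 14, 17]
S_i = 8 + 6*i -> [8, 14, 20, 26, 32]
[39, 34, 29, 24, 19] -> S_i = 39 + -5*i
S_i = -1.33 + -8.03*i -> [-1.33, -9.36, -17.39, -25.42, -33.45]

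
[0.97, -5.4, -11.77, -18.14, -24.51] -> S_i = 0.97 + -6.37*i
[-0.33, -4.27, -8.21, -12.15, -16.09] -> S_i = -0.33 + -3.94*i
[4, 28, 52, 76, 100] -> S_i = 4 + 24*i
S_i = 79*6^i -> [79, 474, 2844, 17064, 102384]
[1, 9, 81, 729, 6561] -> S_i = 1*9^i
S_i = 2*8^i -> [2, 16, 128, 1024, 8192]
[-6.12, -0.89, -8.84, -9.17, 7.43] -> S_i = Random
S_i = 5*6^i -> [5, 30, 180, 1080, 6480]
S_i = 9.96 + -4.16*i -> [9.96, 5.8, 1.64, -2.52, -6.68]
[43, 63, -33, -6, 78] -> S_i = Random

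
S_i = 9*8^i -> [9, 72, 576, 4608, 36864]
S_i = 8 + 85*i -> [8, 93, 178, 263, 348]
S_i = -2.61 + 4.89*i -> [-2.61, 2.28, 7.17, 12.06, 16.95]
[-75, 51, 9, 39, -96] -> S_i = Random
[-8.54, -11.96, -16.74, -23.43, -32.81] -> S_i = -8.54*1.40^i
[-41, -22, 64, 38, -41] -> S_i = Random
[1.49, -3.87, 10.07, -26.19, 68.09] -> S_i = 1.49*(-2.60)^i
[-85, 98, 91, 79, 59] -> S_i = Random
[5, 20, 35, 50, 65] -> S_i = 5 + 15*i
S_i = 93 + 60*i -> [93, 153, 213, 273, 333]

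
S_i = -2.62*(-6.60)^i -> [-2.62, 17.29, -114.13, 753.24, -4971.38]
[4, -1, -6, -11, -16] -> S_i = 4 + -5*i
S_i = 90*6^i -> [90, 540, 3240, 19440, 116640]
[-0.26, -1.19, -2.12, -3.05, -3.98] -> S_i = -0.26 + -0.93*i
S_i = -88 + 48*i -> [-88, -40, 8, 56, 104]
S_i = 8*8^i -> [8, 64, 512, 4096, 32768]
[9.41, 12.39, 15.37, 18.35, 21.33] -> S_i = 9.41 + 2.98*i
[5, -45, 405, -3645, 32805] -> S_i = 5*-9^i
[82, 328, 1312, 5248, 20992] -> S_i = 82*4^i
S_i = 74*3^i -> [74, 222, 666, 1998, 5994]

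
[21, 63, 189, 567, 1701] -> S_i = 21*3^i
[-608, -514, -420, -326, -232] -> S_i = -608 + 94*i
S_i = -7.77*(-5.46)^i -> [-7.77, 42.42, -231.64, 1264.73, -6905.44]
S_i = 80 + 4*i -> [80, 84, 88, 92, 96]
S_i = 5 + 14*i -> [5, 19, 33, 47, 61]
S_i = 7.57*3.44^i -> [7.57, 26.04, 89.58, 308.16, 1060.06]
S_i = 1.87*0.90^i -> [1.87, 1.68, 1.51, 1.36, 1.23]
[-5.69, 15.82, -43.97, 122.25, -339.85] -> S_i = -5.69*(-2.78)^i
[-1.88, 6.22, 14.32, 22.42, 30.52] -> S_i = -1.88 + 8.10*i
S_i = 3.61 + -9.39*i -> [3.61, -5.78, -15.17, -24.56, -33.95]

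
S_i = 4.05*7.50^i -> [4.05, 30.38, 227.81, 1708.59, 12814.45]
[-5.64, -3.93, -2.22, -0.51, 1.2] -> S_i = -5.64 + 1.71*i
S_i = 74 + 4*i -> [74, 78, 82, 86, 90]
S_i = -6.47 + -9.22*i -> [-6.47, -15.69, -24.91, -34.13, -43.35]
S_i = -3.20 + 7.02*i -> [-3.2, 3.82, 10.84, 17.86, 24.88]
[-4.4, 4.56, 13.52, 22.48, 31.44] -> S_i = -4.40 + 8.96*i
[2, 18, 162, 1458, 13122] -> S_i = 2*9^i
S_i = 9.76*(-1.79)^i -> [9.76, -17.47, 31.27, -55.98, 100.2]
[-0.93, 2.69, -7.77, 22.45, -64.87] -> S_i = -0.93*(-2.89)^i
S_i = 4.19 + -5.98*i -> [4.19, -1.79, -7.77, -13.75, -19.73]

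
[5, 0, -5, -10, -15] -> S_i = 5 + -5*i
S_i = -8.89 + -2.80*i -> [-8.89, -11.69, -14.49, -17.29, -20.09]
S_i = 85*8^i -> [85, 680, 5440, 43520, 348160]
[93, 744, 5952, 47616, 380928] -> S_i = 93*8^i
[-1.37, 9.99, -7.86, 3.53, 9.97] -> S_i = Random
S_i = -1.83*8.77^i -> [-1.83, -16.05, -140.75, -1234.38, -10825.54]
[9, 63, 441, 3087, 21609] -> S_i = 9*7^i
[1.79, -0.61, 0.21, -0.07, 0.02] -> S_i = 1.79*(-0.34)^i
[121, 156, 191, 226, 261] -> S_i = 121 + 35*i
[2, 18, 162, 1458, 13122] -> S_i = 2*9^i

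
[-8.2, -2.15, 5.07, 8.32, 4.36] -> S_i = Random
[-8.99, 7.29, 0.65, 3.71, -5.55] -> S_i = Random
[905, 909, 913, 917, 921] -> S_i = 905 + 4*i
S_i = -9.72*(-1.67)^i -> [-9.72, 16.23, -27.11, 45.27, -75.6]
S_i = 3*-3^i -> [3, -9, 27, -81, 243]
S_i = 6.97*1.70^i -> [6.97, 11.85, 20.14, 34.24, 58.21]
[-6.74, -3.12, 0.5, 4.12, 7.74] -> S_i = -6.74 + 3.62*i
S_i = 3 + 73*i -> [3, 76, 149, 222, 295]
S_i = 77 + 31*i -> [77, 108, 139, 170, 201]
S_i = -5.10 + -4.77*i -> [-5.1, -9.87, -14.64, -19.41, -24.18]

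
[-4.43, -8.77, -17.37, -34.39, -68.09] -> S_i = -4.43*1.98^i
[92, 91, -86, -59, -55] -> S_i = Random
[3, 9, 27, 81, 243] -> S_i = 3*3^i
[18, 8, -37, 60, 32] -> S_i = Random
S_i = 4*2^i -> [4, 8, 16, 32, 64]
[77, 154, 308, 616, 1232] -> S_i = 77*2^i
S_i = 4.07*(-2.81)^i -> [4.07, -11.44, 32.14, -90.31, 253.76]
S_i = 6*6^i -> [6, 36, 216, 1296, 7776]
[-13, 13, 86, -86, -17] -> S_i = Random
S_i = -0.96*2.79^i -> [-0.96, -2.68, -7.47, -20.85, -58.17]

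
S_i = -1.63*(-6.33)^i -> [-1.63, 10.32, -65.31, 413.43, -2616.99]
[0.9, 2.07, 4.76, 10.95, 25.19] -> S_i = 0.90*2.30^i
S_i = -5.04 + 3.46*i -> [-5.04, -1.58, 1.88, 5.34, 8.8]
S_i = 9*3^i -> [9, 27, 81, 243, 729]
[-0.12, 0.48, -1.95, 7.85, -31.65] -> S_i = -0.12*(-4.03)^i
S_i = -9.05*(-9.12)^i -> [-9.05, 82.54, -752.73, 6864.88, -62607.73]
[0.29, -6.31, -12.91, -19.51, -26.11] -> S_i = 0.29 + -6.60*i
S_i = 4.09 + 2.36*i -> [4.09, 6.45, 8.81, 11.17, 13.53]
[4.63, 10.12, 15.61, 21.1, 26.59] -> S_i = 4.63 + 5.49*i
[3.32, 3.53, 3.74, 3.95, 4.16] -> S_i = 3.32 + 0.21*i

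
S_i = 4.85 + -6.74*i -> [4.85, -1.89, -8.63, -15.37, -22.11]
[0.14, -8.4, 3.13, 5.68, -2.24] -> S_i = Random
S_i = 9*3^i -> [9, 27, 81, 243, 729]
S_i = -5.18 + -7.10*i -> [-5.18, -12.28, -19.38, -26.48, -33.58]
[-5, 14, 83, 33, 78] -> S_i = Random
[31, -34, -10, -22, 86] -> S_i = Random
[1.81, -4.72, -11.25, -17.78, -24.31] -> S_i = 1.81 + -6.53*i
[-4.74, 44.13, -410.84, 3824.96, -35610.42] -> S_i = -4.74*(-9.31)^i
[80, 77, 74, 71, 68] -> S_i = 80 + -3*i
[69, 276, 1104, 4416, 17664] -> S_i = 69*4^i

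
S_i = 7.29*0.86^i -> [7.29, 6.27, 5.39, 4.64, 3.99]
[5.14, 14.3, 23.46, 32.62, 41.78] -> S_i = 5.14 + 9.16*i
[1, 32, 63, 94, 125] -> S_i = 1 + 31*i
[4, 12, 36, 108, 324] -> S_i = 4*3^i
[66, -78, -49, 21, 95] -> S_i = Random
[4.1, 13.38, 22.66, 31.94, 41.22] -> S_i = 4.10 + 9.28*i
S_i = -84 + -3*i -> [-84, -87, -90, -93, -96]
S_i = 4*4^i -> [4, 16, 64, 256, 1024]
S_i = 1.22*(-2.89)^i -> [1.22, -3.53, 10.19, -29.45, 85.1]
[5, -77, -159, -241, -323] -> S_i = 5 + -82*i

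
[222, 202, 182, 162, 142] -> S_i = 222 + -20*i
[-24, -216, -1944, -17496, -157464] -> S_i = -24*9^i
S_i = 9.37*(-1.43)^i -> [9.37, -13.4, 19.16, -27.4, 39.18]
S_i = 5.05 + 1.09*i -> [5.05, 6.14, 7.23, 8.32, 9.41]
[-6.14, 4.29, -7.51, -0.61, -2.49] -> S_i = Random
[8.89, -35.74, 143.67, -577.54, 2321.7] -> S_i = 8.89*(-4.02)^i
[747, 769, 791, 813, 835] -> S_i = 747 + 22*i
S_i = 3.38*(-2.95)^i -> [3.38, -9.97, 29.41, -86.77, 255.98]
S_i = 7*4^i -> [7, 28, 112, 448, 1792]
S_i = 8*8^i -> [8, 64, 512, 4096, 32768]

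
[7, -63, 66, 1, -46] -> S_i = Random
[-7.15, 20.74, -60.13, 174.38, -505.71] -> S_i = -7.15*(-2.90)^i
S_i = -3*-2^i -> [-3, 6, -12, 24, -48]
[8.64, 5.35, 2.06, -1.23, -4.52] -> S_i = 8.64 + -3.29*i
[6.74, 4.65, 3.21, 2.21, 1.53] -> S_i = 6.74*0.69^i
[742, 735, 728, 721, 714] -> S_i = 742 + -7*i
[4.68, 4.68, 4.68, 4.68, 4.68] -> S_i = 4.68*1.00^i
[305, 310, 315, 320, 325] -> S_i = 305 + 5*i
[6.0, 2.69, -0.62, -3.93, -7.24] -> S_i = 6.00 + -3.31*i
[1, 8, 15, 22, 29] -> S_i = 1 + 7*i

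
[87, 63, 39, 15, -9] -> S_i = 87 + -24*i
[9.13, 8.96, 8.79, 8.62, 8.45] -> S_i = 9.13 + -0.17*i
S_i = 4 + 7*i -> [4, 11, 18, 25, 32]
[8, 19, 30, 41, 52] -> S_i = 8 + 11*i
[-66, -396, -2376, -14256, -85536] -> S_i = -66*6^i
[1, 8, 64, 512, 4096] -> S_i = 1*8^i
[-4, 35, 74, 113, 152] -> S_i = -4 + 39*i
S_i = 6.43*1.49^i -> [6.43, 9.58, 14.28, 21.27, 31.69]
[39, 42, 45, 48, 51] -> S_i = 39 + 3*i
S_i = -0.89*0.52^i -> [-0.89, -0.46, -0.24, -0.13, -0.07]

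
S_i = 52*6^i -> [52, 312, 1872, 11232, 67392]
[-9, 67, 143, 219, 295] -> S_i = -9 + 76*i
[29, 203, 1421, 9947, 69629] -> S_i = 29*7^i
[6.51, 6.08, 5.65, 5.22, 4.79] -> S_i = 6.51 + -0.43*i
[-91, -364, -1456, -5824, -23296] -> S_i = -91*4^i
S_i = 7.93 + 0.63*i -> [7.93, 8.56, 9.19, 9.82, 10.45]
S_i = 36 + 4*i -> [36, 40, 44, 48, 52]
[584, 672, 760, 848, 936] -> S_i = 584 + 88*i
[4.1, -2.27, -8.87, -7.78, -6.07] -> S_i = Random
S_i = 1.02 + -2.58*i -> [1.02, -1.56, -4.14, -6.72, -9.3]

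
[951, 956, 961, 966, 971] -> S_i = 951 + 5*i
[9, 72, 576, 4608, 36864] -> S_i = 9*8^i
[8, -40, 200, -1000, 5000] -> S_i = 8*-5^i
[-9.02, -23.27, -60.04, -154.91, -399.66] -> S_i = -9.02*2.58^i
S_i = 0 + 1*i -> [0, 1, 2, 3, 4]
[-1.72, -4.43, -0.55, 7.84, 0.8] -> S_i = Random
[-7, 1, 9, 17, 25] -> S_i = -7 + 8*i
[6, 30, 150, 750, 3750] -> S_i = 6*5^i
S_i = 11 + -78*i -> [11, -67, -145, -223, -301]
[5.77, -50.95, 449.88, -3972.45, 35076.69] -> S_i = 5.77*(-8.83)^i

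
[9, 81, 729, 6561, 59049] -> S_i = 9*9^i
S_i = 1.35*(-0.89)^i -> [1.35, -1.2, 1.07, -0.95, 0.85]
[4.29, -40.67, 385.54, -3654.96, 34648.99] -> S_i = 4.29*(-9.48)^i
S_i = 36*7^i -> [36, 252, 1764, 12348, 86436]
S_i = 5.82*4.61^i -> [5.82, 26.83, 123.69, 570.2, 2628.61]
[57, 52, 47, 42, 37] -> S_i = 57 + -5*i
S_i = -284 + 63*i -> [-284, -221, -158, -95, -32]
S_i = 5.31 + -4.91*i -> [5.31, 0.4, -4.51, -9.42, -14.33]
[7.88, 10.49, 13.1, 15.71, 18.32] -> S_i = 7.88 + 2.61*i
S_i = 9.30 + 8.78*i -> [9.3, 18.08, 26.86, 35.64, 44.42]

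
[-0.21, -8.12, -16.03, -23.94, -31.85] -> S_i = -0.21 + -7.91*i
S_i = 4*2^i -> [4, 8, 16, 32, 64]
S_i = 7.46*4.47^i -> [7.46, 33.35, 149.06, 666.29, 2978.3]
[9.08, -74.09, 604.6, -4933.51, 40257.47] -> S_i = 9.08*(-8.16)^i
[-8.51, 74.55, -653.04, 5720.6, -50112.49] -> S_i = -8.51*(-8.76)^i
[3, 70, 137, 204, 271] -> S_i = 3 + 67*i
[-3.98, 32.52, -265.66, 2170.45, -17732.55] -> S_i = -3.98*(-8.17)^i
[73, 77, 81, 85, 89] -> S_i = 73 + 4*i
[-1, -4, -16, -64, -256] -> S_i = -1*4^i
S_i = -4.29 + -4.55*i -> [-4.29, -8.84, -13.39, -17.94, -22.49]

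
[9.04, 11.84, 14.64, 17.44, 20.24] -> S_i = 9.04 + 2.80*i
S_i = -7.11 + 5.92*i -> [-7.11, -1.19, 4.73, 10.65, 16.57]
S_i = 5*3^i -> [5, 15, 45, 135, 405]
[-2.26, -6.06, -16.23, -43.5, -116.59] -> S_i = -2.26*2.68^i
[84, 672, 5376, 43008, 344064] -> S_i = 84*8^i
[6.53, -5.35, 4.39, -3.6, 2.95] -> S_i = 6.53*(-0.82)^i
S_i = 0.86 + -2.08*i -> [0.86, -1.22, -3.3, -5.38, -7.46]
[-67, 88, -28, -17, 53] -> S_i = Random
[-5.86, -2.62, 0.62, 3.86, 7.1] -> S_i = -5.86 + 3.24*i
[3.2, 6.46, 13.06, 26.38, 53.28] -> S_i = 3.20*2.02^i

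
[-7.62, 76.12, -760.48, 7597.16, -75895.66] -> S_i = -7.62*(-9.99)^i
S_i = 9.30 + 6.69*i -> [9.3, 15.99, 22.68, 29.37, 36.06]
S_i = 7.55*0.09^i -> [7.55, 0.68, 0.06, 0.01, 0.0]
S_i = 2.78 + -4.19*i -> [2.78, -1.41, -5.6, -9.79, -13.98]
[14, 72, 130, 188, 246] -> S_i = 14 + 58*i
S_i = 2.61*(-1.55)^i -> [2.61, -4.05, 6.27, -9.72, 15.06]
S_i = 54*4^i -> [54, 216, 864, 3456, 13824]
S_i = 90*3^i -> [90, 270, 810, 2430, 7290]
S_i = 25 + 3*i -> [25, 28, 31, 34, 37]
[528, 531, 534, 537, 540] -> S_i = 528 + 3*i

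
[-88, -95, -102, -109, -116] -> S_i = -88 + -7*i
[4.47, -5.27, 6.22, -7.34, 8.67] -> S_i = 4.47*(-1.18)^i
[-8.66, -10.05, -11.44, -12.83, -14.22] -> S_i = -8.66 + -1.39*i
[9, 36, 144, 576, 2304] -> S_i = 9*4^i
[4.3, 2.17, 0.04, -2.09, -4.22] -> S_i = 4.30 + -2.13*i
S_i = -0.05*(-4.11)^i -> [-0.05, 0.21, -0.84, 3.47, -14.27]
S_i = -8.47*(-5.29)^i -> [-8.47, 44.81, -237.03, 1253.86, -6632.94]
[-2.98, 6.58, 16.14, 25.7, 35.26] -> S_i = -2.98 + 9.56*i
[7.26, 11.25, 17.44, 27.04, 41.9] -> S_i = 7.26*1.55^i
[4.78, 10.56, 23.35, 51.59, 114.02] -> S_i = 4.78*2.21^i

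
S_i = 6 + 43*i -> [6, 49, 92, 135, 178]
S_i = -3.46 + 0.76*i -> [-3.46, -2.7, -1.94, -1.18, -0.42]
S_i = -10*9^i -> [-10, -90, -810, -7290, -65610]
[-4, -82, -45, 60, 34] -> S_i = Random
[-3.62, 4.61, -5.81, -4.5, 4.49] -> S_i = Random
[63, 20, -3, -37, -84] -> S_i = Random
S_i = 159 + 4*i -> [159, 163, 167, 171, 175]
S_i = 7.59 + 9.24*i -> [7.59, 16.83, 26.07, 35.31, 44.55]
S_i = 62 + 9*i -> [62, 71, 80, 89, 98]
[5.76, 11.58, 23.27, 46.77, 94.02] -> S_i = 5.76*2.01^i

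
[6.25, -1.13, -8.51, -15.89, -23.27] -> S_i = 6.25 + -7.38*i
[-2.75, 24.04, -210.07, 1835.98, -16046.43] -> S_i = -2.75*(-8.74)^i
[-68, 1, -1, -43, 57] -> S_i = Random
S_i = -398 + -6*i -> [-398, -404, -410, -416, -422]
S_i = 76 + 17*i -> [76, 93, 110, 127, 144]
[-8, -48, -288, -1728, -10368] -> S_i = -8*6^i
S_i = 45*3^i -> [45, 135, 405, 1215, 3645]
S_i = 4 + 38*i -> [4, 42, 80, 118, 156]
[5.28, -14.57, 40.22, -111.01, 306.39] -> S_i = 5.28*(-2.76)^i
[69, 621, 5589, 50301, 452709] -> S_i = 69*9^i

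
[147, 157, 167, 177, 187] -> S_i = 147 + 10*i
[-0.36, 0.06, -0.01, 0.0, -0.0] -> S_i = -0.36*(-0.18)^i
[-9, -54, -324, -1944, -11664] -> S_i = -9*6^i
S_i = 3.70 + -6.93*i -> [3.7, -3.23, -10.16, -17.09, -24.02]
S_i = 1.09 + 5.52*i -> [1.09, 6.61, 12.13, 17.65, 23.17]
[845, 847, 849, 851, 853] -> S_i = 845 + 2*i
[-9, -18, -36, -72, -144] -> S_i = -9*2^i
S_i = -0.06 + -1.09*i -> [-0.06, -1.15, -2.24, -3.33, -4.42]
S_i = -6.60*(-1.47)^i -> [-6.6, 9.7, -14.26, 20.97, -30.82]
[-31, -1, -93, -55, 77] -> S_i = Random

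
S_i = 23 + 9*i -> [23, 32, 41, 50, 59]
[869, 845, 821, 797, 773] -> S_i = 869 + -24*i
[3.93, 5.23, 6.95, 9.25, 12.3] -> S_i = 3.93*1.33^i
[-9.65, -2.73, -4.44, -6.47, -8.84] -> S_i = Random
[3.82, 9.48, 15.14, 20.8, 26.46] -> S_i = 3.82 + 5.66*i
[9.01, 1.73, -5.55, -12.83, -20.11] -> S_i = 9.01 + -7.28*i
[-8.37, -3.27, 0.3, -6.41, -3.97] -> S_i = Random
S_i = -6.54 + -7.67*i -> [-6.54, -14.21, -21.88, -29.55, -37.22]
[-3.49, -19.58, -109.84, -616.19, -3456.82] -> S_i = -3.49*5.61^i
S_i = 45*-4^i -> [45, -180, 720, -2880, 11520]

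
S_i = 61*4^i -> [61, 244, 976, 3904, 15616]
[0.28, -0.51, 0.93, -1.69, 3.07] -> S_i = 0.28*(-1.82)^i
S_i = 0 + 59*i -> [0, 59, 118, 177, 236]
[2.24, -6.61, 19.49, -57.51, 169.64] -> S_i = 2.24*(-2.95)^i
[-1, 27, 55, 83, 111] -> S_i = -1 + 28*i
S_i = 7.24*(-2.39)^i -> [7.24, -17.3, 41.36, -98.84, 236.23]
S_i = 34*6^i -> [34, 204, 1224, 7344, 44064]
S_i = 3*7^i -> [3, 21, 147, 1029, 7203]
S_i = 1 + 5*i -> [1, 6, 11, 16, 21]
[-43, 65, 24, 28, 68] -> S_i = Random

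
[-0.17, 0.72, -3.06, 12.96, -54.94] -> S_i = -0.17*(-4.24)^i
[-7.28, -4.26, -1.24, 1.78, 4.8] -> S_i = -7.28 + 3.02*i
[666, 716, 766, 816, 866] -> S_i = 666 + 50*i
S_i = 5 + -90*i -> [5, -85, -175, -265, -355]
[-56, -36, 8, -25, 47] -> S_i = Random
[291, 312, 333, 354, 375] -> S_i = 291 + 21*i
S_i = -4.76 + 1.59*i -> [-4.76, -3.17, -1.58, 0.01, 1.6]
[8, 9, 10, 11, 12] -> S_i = 8 + 1*i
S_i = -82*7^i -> [-82, -574, -4018, -28126, -196882]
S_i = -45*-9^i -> [-45, 405, -3645, 32805, -295245]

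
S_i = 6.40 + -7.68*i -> [6.4, -1.28, -8.96, -16.64, -24.32]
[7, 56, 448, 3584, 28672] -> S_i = 7*8^i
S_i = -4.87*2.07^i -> [-4.87, -10.08, -20.87, -43.2, -89.41]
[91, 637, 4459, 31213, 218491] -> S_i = 91*7^i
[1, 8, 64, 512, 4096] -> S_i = 1*8^i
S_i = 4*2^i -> [4, 8, 16, 32, 64]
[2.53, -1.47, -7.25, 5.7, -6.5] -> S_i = Random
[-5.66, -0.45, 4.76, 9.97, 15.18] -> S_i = -5.66 + 5.21*i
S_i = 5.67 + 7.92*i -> [5.67, 13.59, 21.51, 29.43, 37.35]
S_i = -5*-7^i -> [-5, 35, -245, 1715, -12005]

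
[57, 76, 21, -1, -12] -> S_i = Random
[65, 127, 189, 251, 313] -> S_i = 65 + 62*i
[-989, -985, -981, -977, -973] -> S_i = -989 + 4*i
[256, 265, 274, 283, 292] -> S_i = 256 + 9*i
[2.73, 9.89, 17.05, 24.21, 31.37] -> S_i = 2.73 + 7.16*i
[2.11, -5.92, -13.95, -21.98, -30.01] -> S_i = 2.11 + -8.03*i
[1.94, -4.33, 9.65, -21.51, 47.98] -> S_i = 1.94*(-2.23)^i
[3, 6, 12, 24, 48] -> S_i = 3*2^i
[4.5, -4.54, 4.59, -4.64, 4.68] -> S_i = 4.50*(-1.01)^i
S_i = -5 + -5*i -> [-5, -10, -15, -20, -25]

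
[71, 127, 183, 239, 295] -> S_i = 71 + 56*i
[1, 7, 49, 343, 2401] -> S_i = 1*7^i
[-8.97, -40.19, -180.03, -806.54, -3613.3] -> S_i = -8.97*4.48^i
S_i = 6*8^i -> [6, 48, 384, 3072, 24576]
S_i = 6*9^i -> [6, 54, 486, 4374, 39366]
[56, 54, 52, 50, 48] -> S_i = 56 + -2*i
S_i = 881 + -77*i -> [881, 804, 727, 650, 573]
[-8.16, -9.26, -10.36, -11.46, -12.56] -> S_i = -8.16 + -1.10*i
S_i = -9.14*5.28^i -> [-9.14, -48.26, -254.81, -1345.39, -7103.66]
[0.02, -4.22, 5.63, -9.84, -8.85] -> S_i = Random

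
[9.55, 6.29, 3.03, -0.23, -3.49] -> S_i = 9.55 + -3.26*i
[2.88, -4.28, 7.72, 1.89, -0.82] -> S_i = Random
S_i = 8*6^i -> [8, 48, 288, 1728, 10368]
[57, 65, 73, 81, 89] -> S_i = 57 + 8*i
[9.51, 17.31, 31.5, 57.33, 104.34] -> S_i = 9.51*1.82^i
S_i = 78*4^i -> [78, 312, 1248, 4992, 19968]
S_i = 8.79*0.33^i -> [8.79, 2.9, 0.96, 0.32, 0.1]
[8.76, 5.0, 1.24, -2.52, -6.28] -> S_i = 8.76 + -3.76*i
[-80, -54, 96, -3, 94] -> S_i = Random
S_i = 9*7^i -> [9, 63, 441, 3087, 21609]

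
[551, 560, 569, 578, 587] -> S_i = 551 + 9*i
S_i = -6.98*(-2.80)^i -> [-6.98, 19.54, -54.72, 153.22, -429.03]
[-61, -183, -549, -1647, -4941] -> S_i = -61*3^i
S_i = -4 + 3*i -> [-4, -1, 2, 5, 8]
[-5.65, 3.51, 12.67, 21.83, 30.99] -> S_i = -5.65 + 9.16*i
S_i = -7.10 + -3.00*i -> [-7.1, -10.1, -13.1, -16.1, -19.1]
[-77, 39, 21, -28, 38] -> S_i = Random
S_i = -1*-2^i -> [-1, 2, -4, 8, -16]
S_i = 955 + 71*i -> [955, 1026, 1097, 1168, 1239]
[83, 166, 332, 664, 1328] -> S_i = 83*2^i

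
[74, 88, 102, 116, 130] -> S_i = 74 + 14*i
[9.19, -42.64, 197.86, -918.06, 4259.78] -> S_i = 9.19*(-4.64)^i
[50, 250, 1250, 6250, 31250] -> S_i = 50*5^i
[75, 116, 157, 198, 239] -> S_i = 75 + 41*i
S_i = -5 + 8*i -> [-5, 3, 11, 19, 27]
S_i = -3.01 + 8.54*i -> [-3.01, 5.53, 14.07, 22.61, 31.15]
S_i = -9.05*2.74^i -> [-9.05, -24.8, -67.94, -186.17, -510.09]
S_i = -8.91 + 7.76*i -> [-8.91, -1.15, 6.61, 14.37, 22.13]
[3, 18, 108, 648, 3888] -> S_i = 3*6^i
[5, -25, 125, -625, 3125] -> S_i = 5*-5^i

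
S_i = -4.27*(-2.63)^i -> [-4.27, 11.23, -29.54, 77.68, -204.29]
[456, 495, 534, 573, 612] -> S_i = 456 + 39*i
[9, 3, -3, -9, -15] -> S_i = 9 + -6*i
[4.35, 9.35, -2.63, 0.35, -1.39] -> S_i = Random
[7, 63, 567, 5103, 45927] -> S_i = 7*9^i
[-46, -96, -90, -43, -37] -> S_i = Random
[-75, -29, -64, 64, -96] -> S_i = Random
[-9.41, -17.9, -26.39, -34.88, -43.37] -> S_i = -9.41 + -8.49*i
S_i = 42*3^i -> [42, 126, 378, 1134, 3402]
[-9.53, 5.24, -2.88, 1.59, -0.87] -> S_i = -9.53*(-0.55)^i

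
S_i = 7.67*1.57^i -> [7.67, 12.04, 18.91, 29.68, 46.6]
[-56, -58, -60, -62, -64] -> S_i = -56 + -2*i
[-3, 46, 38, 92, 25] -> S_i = Random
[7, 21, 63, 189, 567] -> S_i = 7*3^i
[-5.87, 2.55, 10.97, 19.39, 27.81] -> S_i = -5.87 + 8.42*i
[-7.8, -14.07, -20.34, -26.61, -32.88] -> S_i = -7.80 + -6.27*i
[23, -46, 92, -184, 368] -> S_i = 23*-2^i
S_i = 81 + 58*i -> [81, 139, 197, 255, 313]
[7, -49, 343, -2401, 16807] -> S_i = 7*-7^i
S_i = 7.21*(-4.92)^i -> [7.21, -35.47, 174.53, -858.68, 4224.7]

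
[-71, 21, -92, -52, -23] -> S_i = Random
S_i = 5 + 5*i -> [5, 10, 15, 20, 25]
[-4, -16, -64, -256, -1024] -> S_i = -4*4^i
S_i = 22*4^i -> [22, 88, 352, 1408, 5632]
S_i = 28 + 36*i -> [28, 64, 100, 136, 172]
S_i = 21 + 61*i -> [21, 82, 143, 204, 265]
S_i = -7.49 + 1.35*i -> [-7.49, -6.14, -4.79, -3.44, -2.09]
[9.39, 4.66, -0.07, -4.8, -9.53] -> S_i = 9.39 + -4.73*i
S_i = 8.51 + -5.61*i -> [8.51, 2.9, -2.71, -8.32, -13.93]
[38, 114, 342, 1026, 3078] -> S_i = 38*3^i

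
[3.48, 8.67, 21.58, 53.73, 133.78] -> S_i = 3.48*2.49^i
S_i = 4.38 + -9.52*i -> [4.38, -5.14, -14.66, -24.18, -33.7]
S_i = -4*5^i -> [-4, -20, -100, -500, -2500]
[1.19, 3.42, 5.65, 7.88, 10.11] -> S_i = 1.19 + 2.23*i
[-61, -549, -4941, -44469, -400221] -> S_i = -61*9^i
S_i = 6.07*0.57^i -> [6.07, 3.46, 1.97, 1.12, 0.64]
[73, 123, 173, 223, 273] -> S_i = 73 + 50*i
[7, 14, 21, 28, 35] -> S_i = 7 + 7*i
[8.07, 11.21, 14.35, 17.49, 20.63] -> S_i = 8.07 + 3.14*i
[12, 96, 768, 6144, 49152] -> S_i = 12*8^i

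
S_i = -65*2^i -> [-65, -130, -260, -520, -1040]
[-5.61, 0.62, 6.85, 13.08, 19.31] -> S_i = -5.61 + 6.23*i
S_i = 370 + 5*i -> [370, 375, 380, 385, 390]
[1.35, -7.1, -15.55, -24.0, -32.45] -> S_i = 1.35 + -8.45*i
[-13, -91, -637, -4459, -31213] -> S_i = -13*7^i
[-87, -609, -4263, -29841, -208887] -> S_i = -87*7^i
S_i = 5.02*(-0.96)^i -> [5.02, -4.82, 4.63, -4.44, 4.26]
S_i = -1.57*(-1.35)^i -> [-1.57, 2.12, -2.86, 3.86, -5.21]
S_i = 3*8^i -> [3, 24, 192, 1536, 12288]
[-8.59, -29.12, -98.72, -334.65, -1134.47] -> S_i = -8.59*3.39^i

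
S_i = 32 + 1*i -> [32, 33, 34, 35, 36]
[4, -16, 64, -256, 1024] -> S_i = 4*-4^i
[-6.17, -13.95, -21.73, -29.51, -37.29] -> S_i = -6.17 + -7.78*i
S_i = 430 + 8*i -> [430, 438, 446, 454, 462]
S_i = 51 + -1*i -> [51, 50, 49, 48, 47]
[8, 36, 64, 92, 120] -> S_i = 8 + 28*i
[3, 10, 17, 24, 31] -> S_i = 3 + 7*i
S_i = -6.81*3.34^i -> [-6.81, -22.75, -75.97, -253.74, -847.49]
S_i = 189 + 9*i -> [189, 198, 207, 216, 225]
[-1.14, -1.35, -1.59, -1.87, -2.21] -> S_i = -1.14*1.18^i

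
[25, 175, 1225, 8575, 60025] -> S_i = 25*7^i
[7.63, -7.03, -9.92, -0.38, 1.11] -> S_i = Random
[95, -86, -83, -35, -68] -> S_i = Random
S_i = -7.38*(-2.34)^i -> [-7.38, 17.27, -40.41, 94.56, -221.27]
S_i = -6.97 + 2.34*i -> [-6.97, -4.63, -2.29, 0.05, 2.39]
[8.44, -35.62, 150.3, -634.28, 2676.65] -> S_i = 8.44*(-4.22)^i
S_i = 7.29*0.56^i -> [7.29, 4.08, 2.29, 1.28, 0.72]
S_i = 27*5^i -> [27, 135, 675, 3375, 16875]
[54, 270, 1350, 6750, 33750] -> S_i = 54*5^i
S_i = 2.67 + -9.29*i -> [2.67, -6.62, -15.91, -25.2, -34.49]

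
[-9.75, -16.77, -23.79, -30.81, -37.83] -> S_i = -9.75 + -7.02*i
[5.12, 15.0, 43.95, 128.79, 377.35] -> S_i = 5.12*2.93^i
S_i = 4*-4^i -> [4, -16, 64, -256, 1024]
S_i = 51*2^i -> [51, 102, 204, 408, 816]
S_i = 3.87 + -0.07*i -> [3.87, 3.8, 3.73, 3.66, 3.59]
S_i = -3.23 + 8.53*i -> [-3.23, 5.3, 13.83, 22.36, 30.89]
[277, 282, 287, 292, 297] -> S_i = 277 + 5*i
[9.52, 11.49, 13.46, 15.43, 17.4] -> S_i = 9.52 + 1.97*i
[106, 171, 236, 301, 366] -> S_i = 106 + 65*i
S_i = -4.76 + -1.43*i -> [-4.76, -6.19, -7.62, -9.05, -10.48]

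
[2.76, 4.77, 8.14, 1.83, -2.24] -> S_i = Random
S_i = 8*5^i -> [8, 40, 200, 1000, 5000]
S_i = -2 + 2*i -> [-2, 0, 2, 4, 6]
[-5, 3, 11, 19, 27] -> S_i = -5 + 8*i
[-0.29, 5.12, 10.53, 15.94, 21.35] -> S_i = -0.29 + 5.41*i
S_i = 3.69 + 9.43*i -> [3.69, 13.12, 22.55, 31.98, 41.41]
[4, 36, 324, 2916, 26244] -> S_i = 4*9^i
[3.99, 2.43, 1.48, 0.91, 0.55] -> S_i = 3.99*0.61^i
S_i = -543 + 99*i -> [-543, -444, -345, -246, -147]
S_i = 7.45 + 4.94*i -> [7.45, 12.39, 17.33, 22.27, 27.21]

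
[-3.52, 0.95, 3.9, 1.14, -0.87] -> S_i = Random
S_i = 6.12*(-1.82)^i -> [6.12, -11.14, 20.27, -36.89, 67.15]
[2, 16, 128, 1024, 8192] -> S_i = 2*8^i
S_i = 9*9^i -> [9, 81, 729, 6561, 59049]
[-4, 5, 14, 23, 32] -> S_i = -4 + 9*i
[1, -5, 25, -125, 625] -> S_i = 1*-5^i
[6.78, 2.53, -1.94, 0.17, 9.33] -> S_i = Random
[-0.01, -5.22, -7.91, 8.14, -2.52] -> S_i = Random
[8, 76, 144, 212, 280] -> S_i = 8 + 68*i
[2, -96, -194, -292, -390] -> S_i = 2 + -98*i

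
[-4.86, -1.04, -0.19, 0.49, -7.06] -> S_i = Random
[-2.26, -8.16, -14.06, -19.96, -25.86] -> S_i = -2.26 + -5.90*i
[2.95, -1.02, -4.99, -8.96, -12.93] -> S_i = 2.95 + -3.97*i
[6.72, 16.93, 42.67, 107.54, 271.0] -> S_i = 6.72*2.52^i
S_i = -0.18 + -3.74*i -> [-0.18, -3.92, -7.66, -11.4, -15.14]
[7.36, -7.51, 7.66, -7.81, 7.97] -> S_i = 7.36*(-1.02)^i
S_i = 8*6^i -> [8, 48, 288, 1728, 10368]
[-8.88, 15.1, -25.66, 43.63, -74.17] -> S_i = -8.88*(-1.70)^i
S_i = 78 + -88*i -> [78, -10, -98, -186, -274]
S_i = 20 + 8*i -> [20, 28, 36, 44, 52]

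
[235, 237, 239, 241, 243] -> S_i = 235 + 2*i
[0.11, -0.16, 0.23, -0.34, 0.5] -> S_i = 0.11*(-1.46)^i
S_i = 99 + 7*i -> [99, 106, 113, 120, 127]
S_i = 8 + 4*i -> [8, 12, 16, 20, 24]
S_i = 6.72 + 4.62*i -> [6.72, 11.34, 15.96, 20.58, 25.2]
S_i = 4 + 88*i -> [4, 92, 180, 268, 356]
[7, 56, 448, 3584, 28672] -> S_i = 7*8^i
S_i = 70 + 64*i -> [70, 134, 198, 262, 326]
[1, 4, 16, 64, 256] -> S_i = 1*4^i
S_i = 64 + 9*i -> [64, 73, 82, 91, 100]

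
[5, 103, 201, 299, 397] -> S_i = 5 + 98*i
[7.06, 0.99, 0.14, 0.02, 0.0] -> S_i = 7.06*0.14^i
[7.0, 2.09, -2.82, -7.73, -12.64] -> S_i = 7.00 + -4.91*i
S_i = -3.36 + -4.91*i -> [-3.36, -8.27, -13.18, -18.09, -23.0]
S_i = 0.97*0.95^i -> [0.97, 0.92, 0.88, 0.83, 0.79]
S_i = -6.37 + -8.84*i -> [-6.37, -15.21, -24.05, -32.89, -41.73]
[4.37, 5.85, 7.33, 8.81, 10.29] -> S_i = 4.37 + 1.48*i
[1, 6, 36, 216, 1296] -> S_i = 1*6^i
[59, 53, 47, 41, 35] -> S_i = 59 + -6*i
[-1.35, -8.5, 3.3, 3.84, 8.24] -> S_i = Random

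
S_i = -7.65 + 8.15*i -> [-7.65, 0.5, 8.65, 16.8, 24.95]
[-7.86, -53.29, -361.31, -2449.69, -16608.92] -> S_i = -7.86*6.78^i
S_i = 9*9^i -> [9, 81, 729, 6561, 59049]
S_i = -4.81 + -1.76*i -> [-4.81, -6.57, -8.33, -10.09, -11.85]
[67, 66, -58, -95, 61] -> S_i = Random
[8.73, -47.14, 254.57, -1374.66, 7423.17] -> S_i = 8.73*(-5.40)^i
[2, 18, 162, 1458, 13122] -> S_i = 2*9^i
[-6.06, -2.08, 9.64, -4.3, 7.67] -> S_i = Random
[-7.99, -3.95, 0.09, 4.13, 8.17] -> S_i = -7.99 + 4.04*i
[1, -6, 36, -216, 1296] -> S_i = 1*-6^i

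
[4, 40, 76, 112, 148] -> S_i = 4 + 36*i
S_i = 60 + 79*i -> [60, 139, 218, 297, 376]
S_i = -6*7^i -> [-6, -42, -294, -2058, -14406]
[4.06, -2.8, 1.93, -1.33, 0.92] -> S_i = 4.06*(-0.69)^i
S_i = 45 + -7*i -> [45, 38, 31, 24, 17]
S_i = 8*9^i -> [8, 72, 648, 5832, 52488]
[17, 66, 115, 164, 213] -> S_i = 17 + 49*i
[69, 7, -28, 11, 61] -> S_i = Random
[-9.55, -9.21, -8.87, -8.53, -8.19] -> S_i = -9.55 + 0.34*i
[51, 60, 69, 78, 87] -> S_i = 51 + 9*i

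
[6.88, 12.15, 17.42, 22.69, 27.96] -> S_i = 6.88 + 5.27*i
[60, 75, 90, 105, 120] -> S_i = 60 + 15*i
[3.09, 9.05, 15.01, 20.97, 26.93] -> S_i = 3.09 + 5.96*i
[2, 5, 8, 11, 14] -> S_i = 2 + 3*i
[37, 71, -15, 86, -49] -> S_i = Random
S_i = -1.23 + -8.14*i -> [-1.23, -9.37, -17.51, -25.65, -33.79]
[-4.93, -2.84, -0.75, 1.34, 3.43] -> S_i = -4.93 + 2.09*i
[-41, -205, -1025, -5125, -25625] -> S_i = -41*5^i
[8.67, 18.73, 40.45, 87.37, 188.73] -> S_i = 8.67*2.16^i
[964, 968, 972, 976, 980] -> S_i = 964 + 4*i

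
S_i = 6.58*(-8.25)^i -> [6.58, -54.28, 447.85, -3694.77, 30481.88]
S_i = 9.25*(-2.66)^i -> [9.25, -24.6, 65.45, -174.1, 463.09]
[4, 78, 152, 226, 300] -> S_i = 4 + 74*i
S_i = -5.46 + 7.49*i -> [-5.46, 2.03, 9.52, 17.01, 24.5]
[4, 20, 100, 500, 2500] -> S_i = 4*5^i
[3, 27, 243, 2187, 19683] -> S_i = 3*9^i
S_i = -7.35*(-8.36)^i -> [-7.35, 61.45, -513.69, 4294.44, -35901.49]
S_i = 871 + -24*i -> [871, 847, 823, 799, 775]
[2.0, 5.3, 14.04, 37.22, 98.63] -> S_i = 2.00*2.65^i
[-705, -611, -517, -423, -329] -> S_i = -705 + 94*i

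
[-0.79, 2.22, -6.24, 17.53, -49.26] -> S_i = -0.79*(-2.81)^i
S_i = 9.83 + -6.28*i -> [9.83, 3.55, -2.73, -9.01, -15.29]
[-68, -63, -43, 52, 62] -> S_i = Random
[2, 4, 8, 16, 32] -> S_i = 2*2^i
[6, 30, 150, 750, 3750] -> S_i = 6*5^i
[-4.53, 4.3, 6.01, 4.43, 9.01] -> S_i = Random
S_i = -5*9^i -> [-5, -45, -405, -3645, -32805]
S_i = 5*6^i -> [5, 30, 180, 1080, 6480]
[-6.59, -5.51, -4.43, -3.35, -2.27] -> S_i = -6.59 + 1.08*i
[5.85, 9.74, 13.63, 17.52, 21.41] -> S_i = 5.85 + 3.89*i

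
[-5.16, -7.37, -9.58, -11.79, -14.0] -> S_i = -5.16 + -2.21*i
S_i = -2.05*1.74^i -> [-2.05, -3.57, -6.21, -10.8, -18.79]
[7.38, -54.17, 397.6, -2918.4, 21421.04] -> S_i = 7.38*(-7.34)^i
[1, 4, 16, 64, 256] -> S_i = 1*4^i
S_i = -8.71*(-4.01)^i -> [-8.71, 34.93, -140.06, 561.63, -2252.14]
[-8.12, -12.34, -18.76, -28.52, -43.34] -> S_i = -8.12*1.52^i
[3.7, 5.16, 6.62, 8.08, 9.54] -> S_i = 3.70 + 1.46*i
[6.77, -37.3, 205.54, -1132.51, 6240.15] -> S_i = 6.77*(-5.51)^i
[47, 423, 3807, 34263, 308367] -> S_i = 47*9^i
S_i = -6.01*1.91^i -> [-6.01, -11.48, -21.93, -41.88, -79.98]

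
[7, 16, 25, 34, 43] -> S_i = 7 + 9*i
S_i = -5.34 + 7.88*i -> [-5.34, 2.54, 10.42, 18.3, 26.18]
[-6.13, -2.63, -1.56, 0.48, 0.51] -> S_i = Random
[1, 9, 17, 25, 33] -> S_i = 1 + 8*i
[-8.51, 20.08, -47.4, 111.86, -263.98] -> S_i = -8.51*(-2.36)^i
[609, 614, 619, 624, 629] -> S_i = 609 + 5*i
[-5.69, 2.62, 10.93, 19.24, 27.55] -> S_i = -5.69 + 8.31*i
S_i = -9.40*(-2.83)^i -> [-9.4, 26.6, -75.28, 213.05, -602.94]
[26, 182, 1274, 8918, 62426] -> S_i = 26*7^i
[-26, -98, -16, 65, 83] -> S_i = Random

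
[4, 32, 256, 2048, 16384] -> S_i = 4*8^i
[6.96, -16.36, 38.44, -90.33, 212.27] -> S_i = 6.96*(-2.35)^i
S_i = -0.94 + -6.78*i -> [-0.94, -7.72, -14.5, -21.28, -28.06]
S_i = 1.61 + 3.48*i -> [1.61, 5.09, 8.57, 12.05, 15.53]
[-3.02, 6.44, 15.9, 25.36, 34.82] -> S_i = -3.02 + 9.46*i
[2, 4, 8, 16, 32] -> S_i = 2*2^i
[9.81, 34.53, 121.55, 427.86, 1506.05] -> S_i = 9.81*3.52^i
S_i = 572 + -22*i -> [572, 550, 528, 506, 484]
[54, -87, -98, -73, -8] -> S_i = Random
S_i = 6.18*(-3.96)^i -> [6.18, -24.47, 96.91, -383.77, 1519.74]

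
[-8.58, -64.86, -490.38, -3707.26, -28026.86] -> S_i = -8.58*7.56^i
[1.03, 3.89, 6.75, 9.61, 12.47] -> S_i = 1.03 + 2.86*i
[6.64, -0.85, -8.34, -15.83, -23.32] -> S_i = 6.64 + -7.49*i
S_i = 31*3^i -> [31, 93, 279, 837, 2511]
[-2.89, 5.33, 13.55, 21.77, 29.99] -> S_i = -2.89 + 8.22*i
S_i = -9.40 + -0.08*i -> [-9.4, -9.48, -9.56, -9.64, -9.72]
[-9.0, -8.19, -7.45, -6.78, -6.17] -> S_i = -9.00*0.91^i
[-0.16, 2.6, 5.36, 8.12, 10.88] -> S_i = -0.16 + 2.76*i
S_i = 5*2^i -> [5, 10, 20, 40, 80]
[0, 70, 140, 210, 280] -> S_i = 0 + 70*i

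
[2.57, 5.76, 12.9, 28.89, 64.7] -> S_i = 2.57*2.24^i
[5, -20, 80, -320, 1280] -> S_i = 5*-4^i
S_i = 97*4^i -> [97, 388, 1552, 6208, 24832]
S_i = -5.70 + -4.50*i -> [-5.7, -10.2, -14.7, -19.2, -23.7]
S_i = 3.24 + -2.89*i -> [3.24, 0.35, -2.54, -5.43, -8.32]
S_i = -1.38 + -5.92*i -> [-1.38, -7.3, -13.22, -19.14, -25.06]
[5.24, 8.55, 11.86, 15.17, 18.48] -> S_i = 5.24 + 3.31*i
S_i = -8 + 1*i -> [-8, -7, -6, -5, -4]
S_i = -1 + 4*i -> [-1, 3, 7, 11, 15]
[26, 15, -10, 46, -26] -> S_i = Random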